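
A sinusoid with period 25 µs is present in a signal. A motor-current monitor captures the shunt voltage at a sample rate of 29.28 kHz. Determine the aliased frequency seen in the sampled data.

T = 25 µs → f = 1/T = 40 kHz.
40 kHz mod fs = 10.72 kHz.
10.72 kHz ≤ fs/2 = 14.64 kHz, appears at 10.72 kHz.

10.72 kHz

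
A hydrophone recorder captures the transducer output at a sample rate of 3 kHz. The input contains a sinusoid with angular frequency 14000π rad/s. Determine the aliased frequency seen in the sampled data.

ω = 14000π rad/s → f = ω/(2π) = 7000 Hz = 7 kHz.
7 kHz mod fs = 1 kHz.
1 kHz ≤ fs/2 = 1.5 kHz, appears at 1 kHz.

1 kHz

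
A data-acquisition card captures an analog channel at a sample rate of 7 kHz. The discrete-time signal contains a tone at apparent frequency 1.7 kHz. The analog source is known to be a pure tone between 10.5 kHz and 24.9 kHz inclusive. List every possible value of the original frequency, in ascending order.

Frequencies that alias to 1.7 kHz are k·fs ± 1.7 kHz for integer k ≥ 0.
k=0: 1.7 kHz.
k=1: 5.3 kHz, 8.7 kHz.
k=2: 12.3 kHz, 15.7 kHz.
k=3: 19.3 kHz, 22.7 kHz.
k=4: 26.3 kHz, 29.7 kHz.
Within [10.5 kHz, 24.9 kHz]: 12.3 kHz, 15.7 kHz, 19.3 kHz, 22.7 kHz.

12.3 kHz, 15.7 kHz, 19.3 kHz, 22.7 kHz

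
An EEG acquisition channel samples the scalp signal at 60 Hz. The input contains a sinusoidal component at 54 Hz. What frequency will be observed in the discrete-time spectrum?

54 Hz > fs/2 = 30 Hz, folds to fs − 54 Hz = 6 Hz.

6 Hz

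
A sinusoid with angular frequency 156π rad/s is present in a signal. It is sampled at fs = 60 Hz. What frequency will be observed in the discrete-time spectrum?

18 Hz

ω = 156π rad/s → f = ω/(2π) = 78 Hz.
78 Hz mod fs = 18 Hz.
18 Hz ≤ fs/2 = 30 Hz, appears at 18 Hz.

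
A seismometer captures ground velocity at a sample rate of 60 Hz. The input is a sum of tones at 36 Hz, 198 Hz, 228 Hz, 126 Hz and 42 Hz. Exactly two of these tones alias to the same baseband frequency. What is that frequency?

fs/2 = 30 Hz.
36 Hz > fs/2 = 30 Hz, folds to fs − 36 Hz = 24 Hz.
198 Hz mod fs = 18 Hz.
18 Hz ≤ fs/2 = 30 Hz, appears at 18 Hz.
228 Hz mod fs = 48 Hz.
48 Hz > fs/2 = 30 Hz, folds to fs − 48 Hz = 12 Hz.
126 Hz mod fs = 6 Hz.
6 Hz ≤ fs/2 = 30 Hz, appears at 6 Hz.
42 Hz > fs/2 = 30 Hz, folds to fs − 42 Hz = 18 Hz.
42 Hz and 198 Hz both map to 18 Hz.

18 Hz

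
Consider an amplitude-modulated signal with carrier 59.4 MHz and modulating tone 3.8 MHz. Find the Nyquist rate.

126.4 MHz

AM sidebands sit at fc ± fm = 55.6 MHz and 63.2 MHz.
Highest-frequency component: 63.2 MHz.
Nyquist rate = 2 × 63.2 MHz = 126.4 MHz.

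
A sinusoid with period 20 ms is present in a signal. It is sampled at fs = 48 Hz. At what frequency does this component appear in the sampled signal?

T = 20 ms → f = 1/T = 50 Hz.
50 Hz mod fs = 2 Hz.
2 Hz ≤ fs/2 = 24 Hz, appears at 2 Hz.

2 Hz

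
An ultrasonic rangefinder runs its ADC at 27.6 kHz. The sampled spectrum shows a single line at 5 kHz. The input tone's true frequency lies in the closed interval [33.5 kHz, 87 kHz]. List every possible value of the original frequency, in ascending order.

Frequencies that alias to 5 kHz are k·fs ± 5 kHz for integer k ≥ 0.
k=0: 5 kHz.
k=1: 22.6 kHz, 32.6 kHz.
k=2: 50.2 kHz, 60.2 kHz.
k=3: 77.8 kHz, 87.8 kHz.
k=4: 105.4 kHz, 115.4 kHz.
Within [33.5 kHz, 87 kHz]: 50.2 kHz, 60.2 kHz, 77.8 kHz.

50.2 kHz, 60.2 kHz, 77.8 kHz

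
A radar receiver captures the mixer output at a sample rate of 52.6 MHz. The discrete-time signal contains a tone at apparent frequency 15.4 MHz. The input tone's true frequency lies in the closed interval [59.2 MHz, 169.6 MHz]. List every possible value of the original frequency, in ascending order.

68 MHz, 89.8 MHz, 120.6 MHz, 142.4 MHz

Frequencies that alias to 15.4 MHz are k·fs ± 15.4 MHz for integer k ≥ 0.
k=0: 15.4 MHz.
k=1: 37.2 MHz, 68 MHz.
k=2: 89.8 MHz, 120.6 MHz.
k=3: 142.4 MHz, 173.2 MHz.
k=4: 195 MHz, 225.8 MHz.
Within [59.2 MHz, 169.6 MHz]: 68 MHz, 89.8 MHz, 120.6 MHz, 142.4 MHz.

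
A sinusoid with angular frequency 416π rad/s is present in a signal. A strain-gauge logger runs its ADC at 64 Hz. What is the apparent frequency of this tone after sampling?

ω = 416π rad/s → f = ω/(2π) = 208 Hz.
208 Hz mod fs = 16 Hz.
16 Hz ≤ fs/2 = 32 Hz, appears at 16 Hz.

16 Hz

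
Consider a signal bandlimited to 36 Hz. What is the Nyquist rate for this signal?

72 Hz

Nyquist rate = 2 × 36 Hz = 72 Hz.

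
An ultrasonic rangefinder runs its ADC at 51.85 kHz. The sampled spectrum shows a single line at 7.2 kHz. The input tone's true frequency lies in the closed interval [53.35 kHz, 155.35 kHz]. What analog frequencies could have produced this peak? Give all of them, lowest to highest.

Frequencies that alias to 7.2 kHz are k·fs ± 7.2 kHz for integer k ≥ 0.
k=0: 7.2 kHz.
k=1: 44.65 kHz, 59.05 kHz.
k=2: 96.5 kHz, 110.9 kHz.
k=3: 148.35 kHz, 162.75 kHz.
k=4: 200.2 kHz, 214.6 kHz.
Within [53.35 kHz, 155.35 kHz]: 59.05 kHz, 96.5 kHz, 110.9 kHz, 148.35 kHz.

59.05 kHz, 96.5 kHz, 110.9 kHz, 148.35 kHz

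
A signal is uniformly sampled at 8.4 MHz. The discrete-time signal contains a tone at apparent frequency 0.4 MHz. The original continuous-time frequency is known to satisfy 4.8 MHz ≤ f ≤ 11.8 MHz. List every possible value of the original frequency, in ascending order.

Frequencies that alias to 0.4 MHz are k·fs ± 0.4 MHz for integer k ≥ 0.
k=0: 0.4 MHz.
k=1: 8 MHz, 8.8 MHz.
k=2: 16.4 MHz, 17.2 MHz.
Within [4.8 MHz, 11.8 MHz]: 8 MHz, 8.8 MHz.

8 MHz, 8.8 MHz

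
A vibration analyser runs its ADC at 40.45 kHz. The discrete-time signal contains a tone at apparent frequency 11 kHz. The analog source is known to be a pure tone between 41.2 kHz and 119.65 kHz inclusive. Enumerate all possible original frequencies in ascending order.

Frequencies that alias to 11 kHz are k·fs ± 11 kHz for integer k ≥ 0.
k=0: 11 kHz.
k=1: 29.45 kHz, 51.45 kHz.
k=2: 69.9 kHz, 91.9 kHz.
k=3: 110.35 kHz, 132.35 kHz.
k=4: 150.8 kHz, 172.8 kHz.
Within [41.2 kHz, 119.65 kHz]: 51.45 kHz, 69.9 kHz, 91.9 kHz, 110.35 kHz.

51.45 kHz, 69.9 kHz, 91.9 kHz, 110.35 kHz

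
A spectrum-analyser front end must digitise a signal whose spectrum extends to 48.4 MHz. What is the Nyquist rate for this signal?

Nyquist rate = 2 × 48.4 MHz = 96.8 MHz.

96.8 MHz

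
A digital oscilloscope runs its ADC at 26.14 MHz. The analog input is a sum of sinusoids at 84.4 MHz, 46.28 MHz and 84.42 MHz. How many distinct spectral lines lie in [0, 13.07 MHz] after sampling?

fs/2 = 13.07 MHz.
84.4 MHz mod fs = 5.98 MHz.
5.98 MHz ≤ fs/2 = 13.07 MHz, appears at 5.98 MHz.
46.28 MHz mod fs = 20.14 MHz.
20.14 MHz > fs/2 = 13.07 MHz, folds to fs − 20.14 MHz = 6 MHz.
84.42 MHz mod fs = 6 MHz.
6 MHz ≤ fs/2 = 13.07 MHz, appears at 6 MHz.
Distinct values: {5.98 MHz, 6 MHz} → 2.

2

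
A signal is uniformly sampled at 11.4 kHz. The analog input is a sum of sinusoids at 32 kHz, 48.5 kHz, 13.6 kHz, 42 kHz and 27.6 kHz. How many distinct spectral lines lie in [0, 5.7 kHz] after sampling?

4

fs/2 = 5.7 kHz.
32 kHz mod fs = 9.2 kHz.
9.2 kHz > fs/2 = 5.7 kHz, folds to fs − 9.2 kHz = 2.2 kHz.
48.5 kHz mod fs = 2.9 kHz.
2.9 kHz ≤ fs/2 = 5.7 kHz, appears at 2.9 kHz.
13.6 kHz mod fs = 2.2 kHz.
2.2 kHz ≤ fs/2 = 5.7 kHz, appears at 2.2 kHz.
42 kHz mod fs = 7.8 kHz.
7.8 kHz > fs/2 = 5.7 kHz, folds to fs − 7.8 kHz = 3.6 kHz.
27.6 kHz mod fs = 4.8 kHz.
4.8 kHz ≤ fs/2 = 5.7 kHz, appears at 4.8 kHz.
Distinct values: {2.2 kHz, 2.9 kHz, 3.6 kHz, 4.8 kHz} → 4.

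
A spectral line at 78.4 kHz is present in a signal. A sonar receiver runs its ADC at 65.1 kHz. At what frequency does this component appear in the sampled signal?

13.3 kHz

78.4 kHz mod fs = 13.3 kHz.
13.3 kHz ≤ fs/2 = 32.55 kHz, appears at 13.3 kHz.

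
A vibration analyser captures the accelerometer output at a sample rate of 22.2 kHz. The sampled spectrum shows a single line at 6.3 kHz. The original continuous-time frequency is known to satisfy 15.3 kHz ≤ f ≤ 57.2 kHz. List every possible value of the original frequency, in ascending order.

Frequencies that alias to 6.3 kHz are k·fs ± 6.3 kHz for integer k ≥ 0.
k=0: 6.3 kHz.
k=1: 15.9 kHz, 28.5 kHz.
k=2: 38.1 kHz, 50.7 kHz.
k=3: 60.3 kHz, 72.9 kHz.
Within [15.3 kHz, 57.2 kHz]: 15.9 kHz, 28.5 kHz, 38.1 kHz, 50.7 kHz.

15.9 kHz, 28.5 kHz, 38.1 kHz, 50.7 kHz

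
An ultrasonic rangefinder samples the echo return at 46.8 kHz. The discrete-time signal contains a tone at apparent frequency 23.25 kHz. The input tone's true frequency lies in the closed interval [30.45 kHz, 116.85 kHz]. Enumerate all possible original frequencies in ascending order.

Frequencies that alias to 23.25 kHz are k·fs ± 23.25 kHz for integer k ≥ 0.
k=0: 23.25 kHz.
k=1: 23.55 kHz, 70.05 kHz.
k=2: 70.35 kHz, 116.85 kHz.
k=3: 117.15 kHz, 163.65 kHz.
Within [30.45 kHz, 116.85 kHz]: 70.05 kHz, 70.35 kHz, 116.85 kHz.

70.05 kHz, 70.35 kHz, 116.85 kHz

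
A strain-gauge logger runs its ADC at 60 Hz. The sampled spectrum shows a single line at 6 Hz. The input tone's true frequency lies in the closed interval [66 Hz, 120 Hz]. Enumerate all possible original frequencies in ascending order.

Frequencies that alias to 6 Hz are k·fs ± 6 Hz for integer k ≥ 0.
k=0: 6 Hz.
k=1: 54 Hz, 66 Hz.
k=2: 114 Hz, 126 Hz.
k=3: 174 Hz, 186 Hz.
Within [66 Hz, 120 Hz]: 66 Hz, 114 Hz.

66 Hz, 114 Hz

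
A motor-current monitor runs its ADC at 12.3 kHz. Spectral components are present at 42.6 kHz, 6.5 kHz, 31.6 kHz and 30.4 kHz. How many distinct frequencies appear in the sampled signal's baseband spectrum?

fs/2 = 6.15 kHz.
42.6 kHz mod fs = 5.7 kHz.
5.7 kHz ≤ fs/2 = 6.15 kHz, appears at 5.7 kHz.
6.5 kHz > fs/2 = 6.15 kHz, folds to fs − 6.5 kHz = 5.8 kHz.
31.6 kHz mod fs = 7 kHz.
7 kHz > fs/2 = 6.15 kHz, folds to fs − 7 kHz = 5.3 kHz.
30.4 kHz mod fs = 5.8 kHz.
5.8 kHz ≤ fs/2 = 6.15 kHz, appears at 5.8 kHz.
Distinct values: {5.3 kHz, 5.7 kHz, 5.8 kHz} → 3.

3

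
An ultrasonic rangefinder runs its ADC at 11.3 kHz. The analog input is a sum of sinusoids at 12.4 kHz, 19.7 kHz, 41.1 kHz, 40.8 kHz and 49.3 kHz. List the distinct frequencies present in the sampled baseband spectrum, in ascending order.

1.1 kHz, 2.9 kHz, 4.1 kHz, 4.4 kHz

fs/2 = 5.65 kHz.
12.4 kHz mod fs = 1.1 kHz.
1.1 kHz ≤ fs/2 = 5.65 kHz, appears at 1.1 kHz.
19.7 kHz mod fs = 8.4 kHz.
8.4 kHz > fs/2 = 5.65 kHz, folds to fs − 8.4 kHz = 2.9 kHz.
41.1 kHz mod fs = 7.2 kHz.
7.2 kHz > fs/2 = 5.65 kHz, folds to fs − 7.2 kHz = 4.1 kHz.
40.8 kHz mod fs = 6.9 kHz.
6.9 kHz > fs/2 = 5.65 kHz, folds to fs − 6.9 kHz = 4.4 kHz.
49.3 kHz mod fs = 4.1 kHz.
4.1 kHz ≤ fs/2 = 5.65 kHz, appears at 4.1 kHz.
Distinct values: {1.1 kHz, 2.9 kHz, 4.1 kHz, 4.4 kHz}.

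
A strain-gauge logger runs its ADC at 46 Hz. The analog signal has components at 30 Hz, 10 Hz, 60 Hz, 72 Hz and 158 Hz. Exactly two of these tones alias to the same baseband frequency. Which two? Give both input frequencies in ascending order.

72 Hz, 158 Hz

fs/2 = 23 Hz.
30 Hz > fs/2 = 23 Hz, folds to fs − 30 Hz = 16 Hz.
10 Hz ≤ fs/2 = 23 Hz, passes unchanged.
60 Hz mod fs = 14 Hz.
14 Hz ≤ fs/2 = 23 Hz, appears at 14 Hz.
72 Hz mod fs = 26 Hz.
26 Hz > fs/2 = 23 Hz, folds to fs − 26 Hz = 20 Hz.
158 Hz mod fs = 20 Hz.
20 Hz ≤ fs/2 = 23 Hz, appears at 20 Hz.
72 Hz and 158 Hz both map to 20 Hz.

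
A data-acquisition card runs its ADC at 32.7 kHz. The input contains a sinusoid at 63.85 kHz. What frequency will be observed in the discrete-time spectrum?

1.55 kHz

63.85 kHz mod fs = 31.15 kHz.
31.15 kHz > fs/2 = 16.35 kHz, folds to fs − 31.15 kHz = 1.55 kHz.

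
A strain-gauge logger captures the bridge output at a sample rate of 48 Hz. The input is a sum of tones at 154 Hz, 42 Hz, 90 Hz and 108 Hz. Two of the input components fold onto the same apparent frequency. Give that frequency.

6 Hz

fs/2 = 24 Hz.
154 Hz mod fs = 10 Hz.
10 Hz ≤ fs/2 = 24 Hz, appears at 10 Hz.
42 Hz > fs/2 = 24 Hz, folds to fs − 42 Hz = 6 Hz.
90 Hz mod fs = 42 Hz.
42 Hz > fs/2 = 24 Hz, folds to fs − 42 Hz = 6 Hz.
108 Hz mod fs = 12 Hz.
12 Hz ≤ fs/2 = 24 Hz, appears at 12 Hz.
42 Hz and 90 Hz both map to 6 Hz.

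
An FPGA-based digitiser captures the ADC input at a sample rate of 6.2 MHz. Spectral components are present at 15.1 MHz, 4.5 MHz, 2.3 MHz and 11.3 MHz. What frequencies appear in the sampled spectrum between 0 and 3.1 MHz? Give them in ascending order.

1.1 MHz, 1.7 MHz, 2.3 MHz, 2.7 MHz

fs/2 = 3.1 MHz.
15.1 MHz mod fs = 2.7 MHz.
2.7 MHz ≤ fs/2 = 3.1 MHz, appears at 2.7 MHz.
4.5 MHz > fs/2 = 3.1 MHz, folds to fs − 4.5 MHz = 1.7 MHz.
2.3 MHz ≤ fs/2 = 3.1 MHz, passes unchanged.
11.3 MHz mod fs = 5.1 MHz.
5.1 MHz > fs/2 = 3.1 MHz, folds to fs − 5.1 MHz = 1.1 MHz.
Distinct values: {1.1 MHz, 1.7 MHz, 2.3 MHz, 2.7 MHz}.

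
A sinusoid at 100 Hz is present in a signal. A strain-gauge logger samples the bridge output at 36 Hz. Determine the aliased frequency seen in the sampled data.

8 Hz

100 Hz mod fs = 28 Hz.
28 Hz > fs/2 = 18 Hz, folds to fs − 28 Hz = 8 Hz.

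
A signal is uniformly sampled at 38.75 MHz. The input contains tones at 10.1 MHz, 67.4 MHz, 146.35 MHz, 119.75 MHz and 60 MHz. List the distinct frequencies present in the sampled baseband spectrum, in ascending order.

3.5 MHz, 8.65 MHz, 10.1 MHz, 17.5 MHz

fs/2 = 19.375 MHz.
10.1 MHz ≤ fs/2 = 19.375 MHz, passes unchanged.
67.4 MHz mod fs = 28.65 MHz.
28.65 MHz > fs/2 = 19.375 MHz, folds to fs − 28.65 MHz = 10.1 MHz.
146.35 MHz mod fs = 30.1 MHz.
30.1 MHz > fs/2 = 19.375 MHz, folds to fs − 30.1 MHz = 8.65 MHz.
119.75 MHz mod fs = 3.5 MHz.
3.5 MHz ≤ fs/2 = 19.375 MHz, appears at 3.5 MHz.
60 MHz mod fs = 21.25 MHz.
21.25 MHz > fs/2 = 19.375 MHz, folds to fs − 21.25 MHz = 17.5 MHz.
Distinct values: {3.5 MHz, 8.65 MHz, 10.1 MHz, 17.5 MHz}.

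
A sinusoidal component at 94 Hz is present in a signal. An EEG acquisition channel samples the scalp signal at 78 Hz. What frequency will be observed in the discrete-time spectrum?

94 Hz mod fs = 16 Hz.
16 Hz ≤ fs/2 = 39 Hz, appears at 16 Hz.

16 Hz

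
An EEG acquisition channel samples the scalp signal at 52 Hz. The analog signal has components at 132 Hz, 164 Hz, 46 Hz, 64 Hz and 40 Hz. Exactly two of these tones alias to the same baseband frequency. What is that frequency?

12 Hz

fs/2 = 26 Hz.
132 Hz mod fs = 28 Hz.
28 Hz > fs/2 = 26 Hz, folds to fs − 28 Hz = 24 Hz.
164 Hz mod fs = 8 Hz.
8 Hz ≤ fs/2 = 26 Hz, appears at 8 Hz.
46 Hz > fs/2 = 26 Hz, folds to fs − 46 Hz = 6 Hz.
64 Hz mod fs = 12 Hz.
12 Hz ≤ fs/2 = 26 Hz, appears at 12 Hz.
40 Hz > fs/2 = 26 Hz, folds to fs − 40 Hz = 12 Hz.
40 Hz and 64 Hz both map to 12 Hz.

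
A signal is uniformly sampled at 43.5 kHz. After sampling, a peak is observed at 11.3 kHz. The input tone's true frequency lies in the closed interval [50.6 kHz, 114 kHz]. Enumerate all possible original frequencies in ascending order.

54.8 kHz, 75.7 kHz, 98.3 kHz

Frequencies that alias to 11.3 kHz are k·fs ± 11.3 kHz for integer k ≥ 0.
k=0: 11.3 kHz.
k=1: 32.2 kHz, 54.8 kHz.
k=2: 75.7 kHz, 98.3 kHz.
k=3: 119.2 kHz, 141.8 kHz.
Within [50.6 kHz, 114 kHz]: 54.8 kHz, 75.7 kHz, 98.3 kHz.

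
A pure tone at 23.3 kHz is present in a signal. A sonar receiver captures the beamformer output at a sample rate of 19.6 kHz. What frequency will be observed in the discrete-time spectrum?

3.7 kHz

23.3 kHz mod fs = 3.7 kHz.
3.7 kHz ≤ fs/2 = 9.8 kHz, appears at 3.7 kHz.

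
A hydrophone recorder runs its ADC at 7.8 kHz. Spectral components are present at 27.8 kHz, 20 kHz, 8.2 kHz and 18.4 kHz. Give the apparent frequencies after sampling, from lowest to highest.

0.4 kHz, 2.8 kHz, 3.4 kHz

fs/2 = 3.9 kHz.
27.8 kHz mod fs = 4.4 kHz.
4.4 kHz > fs/2 = 3.9 kHz, folds to fs − 4.4 kHz = 3.4 kHz.
20 kHz mod fs = 4.4 kHz.
4.4 kHz > fs/2 = 3.9 kHz, folds to fs − 4.4 kHz = 3.4 kHz.
8.2 kHz mod fs = 0.4 kHz.
0.4 kHz ≤ fs/2 = 3.9 kHz, appears at 0.4 kHz.
18.4 kHz mod fs = 2.8 kHz.
2.8 kHz ≤ fs/2 = 3.9 kHz, appears at 2.8 kHz.
Distinct values: {0.4 kHz, 2.8 kHz, 3.4 kHz}.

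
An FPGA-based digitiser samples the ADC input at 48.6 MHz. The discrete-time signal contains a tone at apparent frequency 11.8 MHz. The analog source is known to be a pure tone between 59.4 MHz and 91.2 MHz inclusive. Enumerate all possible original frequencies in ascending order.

Frequencies that alias to 11.8 MHz are k·fs ± 11.8 MHz for integer k ≥ 0.
k=0: 11.8 MHz.
k=1: 36.8 MHz, 60.4 MHz.
k=2: 85.4 MHz, 109 MHz.
k=3: 134 MHz, 157.6 MHz.
Within [59.4 MHz, 91.2 MHz]: 60.4 MHz, 85.4 MHz.

60.4 MHz, 85.4 MHz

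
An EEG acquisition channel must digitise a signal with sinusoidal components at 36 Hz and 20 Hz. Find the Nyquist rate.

Highest-frequency component: 36 Hz.
Nyquist rate = 2 × 36 Hz = 72 Hz.

72 Hz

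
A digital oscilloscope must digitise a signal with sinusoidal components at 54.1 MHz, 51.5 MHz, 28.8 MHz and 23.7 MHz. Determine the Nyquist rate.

Highest-frequency component: 54.1 MHz.
Nyquist rate = 2 × 54.1 MHz = 108.2 MHz.

108.2 MHz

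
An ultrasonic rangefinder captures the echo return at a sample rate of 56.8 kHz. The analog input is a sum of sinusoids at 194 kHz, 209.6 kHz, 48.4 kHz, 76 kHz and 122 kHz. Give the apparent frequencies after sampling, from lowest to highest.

fs/2 = 28.4 kHz.
194 kHz mod fs = 23.6 kHz.
23.6 kHz ≤ fs/2 = 28.4 kHz, appears at 23.6 kHz.
209.6 kHz mod fs = 39.2 kHz.
39.2 kHz > fs/2 = 28.4 kHz, folds to fs − 39.2 kHz = 17.6 kHz.
48.4 kHz > fs/2 = 28.4 kHz, folds to fs − 48.4 kHz = 8.4 kHz.
76 kHz mod fs = 19.2 kHz.
19.2 kHz ≤ fs/2 = 28.4 kHz, appears at 19.2 kHz.
122 kHz mod fs = 8.4 kHz.
8.4 kHz ≤ fs/2 = 28.4 kHz, appears at 8.4 kHz.
Distinct values: {8.4 kHz, 17.6 kHz, 19.2 kHz, 23.6 kHz}.

8.4 kHz, 17.6 kHz, 19.2 kHz, 23.6 kHz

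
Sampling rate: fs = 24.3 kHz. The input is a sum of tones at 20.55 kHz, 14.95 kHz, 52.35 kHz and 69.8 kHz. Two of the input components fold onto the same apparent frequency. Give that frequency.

fs/2 = 12.15 kHz.
20.55 kHz > fs/2 = 12.15 kHz, folds to fs − 20.55 kHz = 3.75 kHz.
14.95 kHz > fs/2 = 12.15 kHz, folds to fs − 14.95 kHz = 9.35 kHz.
52.35 kHz mod fs = 3.75 kHz.
3.75 kHz ≤ fs/2 = 12.15 kHz, appears at 3.75 kHz.
69.8 kHz mod fs = 21.2 kHz.
21.2 kHz > fs/2 = 12.15 kHz, folds to fs − 21.2 kHz = 3.1 kHz.
20.55 kHz and 52.35 kHz both map to 3.75 kHz.

3.75 kHz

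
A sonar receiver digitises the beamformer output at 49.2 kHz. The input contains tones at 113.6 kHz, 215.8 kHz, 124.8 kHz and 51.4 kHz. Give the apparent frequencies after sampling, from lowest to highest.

2.2 kHz, 15.2 kHz, 19 kHz, 22.8 kHz

fs/2 = 24.6 kHz.
113.6 kHz mod fs = 15.2 kHz.
15.2 kHz ≤ fs/2 = 24.6 kHz, appears at 15.2 kHz.
215.8 kHz mod fs = 19 kHz.
19 kHz ≤ fs/2 = 24.6 kHz, appears at 19 kHz.
124.8 kHz mod fs = 26.4 kHz.
26.4 kHz > fs/2 = 24.6 kHz, folds to fs − 26.4 kHz = 22.8 kHz.
51.4 kHz mod fs = 2.2 kHz.
2.2 kHz ≤ fs/2 = 24.6 kHz, appears at 2.2 kHz.
Distinct values: {2.2 kHz, 15.2 kHz, 19 kHz, 22.8 kHz}.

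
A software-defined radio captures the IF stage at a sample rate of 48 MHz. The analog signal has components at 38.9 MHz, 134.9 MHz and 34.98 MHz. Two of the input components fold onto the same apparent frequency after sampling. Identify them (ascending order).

fs/2 = 24 MHz.
38.9 MHz > fs/2 = 24 MHz, folds to fs − 38.9 MHz = 9.1 MHz.
134.9 MHz mod fs = 38.9 MHz.
38.9 MHz > fs/2 = 24 MHz, folds to fs − 38.9 MHz = 9.1 MHz.
34.98 MHz > fs/2 = 24 MHz, folds to fs − 34.98 MHz = 13.02 MHz.
38.9 MHz and 134.9 MHz both map to 9.1 MHz.

38.9 MHz, 134.9 MHz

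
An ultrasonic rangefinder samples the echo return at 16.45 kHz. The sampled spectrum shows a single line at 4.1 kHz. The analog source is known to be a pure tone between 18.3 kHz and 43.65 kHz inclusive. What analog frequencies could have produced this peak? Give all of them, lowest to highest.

Frequencies that alias to 4.1 kHz are k·fs ± 4.1 kHz for integer k ≥ 0.
k=0: 4.1 kHz.
k=1: 12.35 kHz, 20.55 kHz.
k=2: 28.8 kHz, 37 kHz.
k=3: 45.25 kHz, 53.45 kHz.
Within [18.3 kHz, 43.65 kHz]: 20.55 kHz, 28.8 kHz, 37 kHz.

20.55 kHz, 28.8 kHz, 37 kHz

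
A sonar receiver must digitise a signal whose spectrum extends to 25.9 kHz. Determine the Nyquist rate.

51.8 kHz

Nyquist rate = 2 × 25.9 kHz = 51.8 kHz.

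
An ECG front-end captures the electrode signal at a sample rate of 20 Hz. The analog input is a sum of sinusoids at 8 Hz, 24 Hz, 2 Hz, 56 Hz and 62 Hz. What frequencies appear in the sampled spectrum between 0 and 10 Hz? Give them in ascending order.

2 Hz, 4 Hz, 8 Hz

fs/2 = 10 Hz.
8 Hz ≤ fs/2 = 10 Hz, passes unchanged.
24 Hz mod fs = 4 Hz.
4 Hz ≤ fs/2 = 10 Hz, appears at 4 Hz.
2 Hz ≤ fs/2 = 10 Hz, passes unchanged.
56 Hz mod fs = 16 Hz.
16 Hz > fs/2 = 10 Hz, folds to fs − 16 Hz = 4 Hz.
62 Hz mod fs = 2 Hz.
2 Hz ≤ fs/2 = 10 Hz, appears at 2 Hz.
Distinct values: {2 Hz, 4 Hz, 8 Hz}.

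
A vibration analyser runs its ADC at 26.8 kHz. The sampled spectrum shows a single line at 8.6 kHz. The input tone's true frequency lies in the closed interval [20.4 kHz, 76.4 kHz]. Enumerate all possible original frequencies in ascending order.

Frequencies that alias to 8.6 kHz are k·fs ± 8.6 kHz for integer k ≥ 0.
k=0: 8.6 kHz.
k=1: 18.2 kHz, 35.4 kHz.
k=2: 45 kHz, 62.2 kHz.
k=3: 71.8 kHz, 89 kHz.
k=4: 98.6 kHz, 115.8 kHz.
Within [20.4 kHz, 76.4 kHz]: 35.4 kHz, 45 kHz, 62.2 kHz, 71.8 kHz.

35.4 kHz, 45 kHz, 62.2 kHz, 71.8 kHz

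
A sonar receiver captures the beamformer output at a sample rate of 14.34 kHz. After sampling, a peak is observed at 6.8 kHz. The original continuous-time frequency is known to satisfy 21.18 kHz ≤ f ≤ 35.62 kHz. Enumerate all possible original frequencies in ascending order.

Frequencies that alias to 6.8 kHz are k·fs ± 6.8 kHz for integer k ≥ 0.
k=0: 6.8 kHz.
k=1: 7.54 kHz, 21.14 kHz.
k=2: 21.88 kHz, 35.48 kHz.
k=3: 36.22 kHz, 49.82 kHz.
Within [21.18 kHz, 35.62 kHz]: 21.88 kHz, 35.48 kHz.

21.88 kHz, 35.48 kHz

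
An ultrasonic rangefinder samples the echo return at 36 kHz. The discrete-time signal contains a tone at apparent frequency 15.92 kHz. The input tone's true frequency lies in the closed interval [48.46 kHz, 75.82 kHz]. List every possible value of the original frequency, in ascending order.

51.92 kHz, 56.08 kHz

Frequencies that alias to 15.92 kHz are k·fs ± 15.92 kHz for integer k ≥ 0.
k=0: 15.92 kHz.
k=1: 20.08 kHz, 51.92 kHz.
k=2: 56.08 kHz, 87.92 kHz.
k=3: 92.08 kHz, 123.92 kHz.
Within [48.46 kHz, 75.82 kHz]: 51.92 kHz, 56.08 kHz.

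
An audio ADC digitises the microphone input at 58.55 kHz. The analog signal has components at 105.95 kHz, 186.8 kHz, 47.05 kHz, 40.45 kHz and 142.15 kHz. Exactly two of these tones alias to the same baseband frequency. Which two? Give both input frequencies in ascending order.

fs/2 = 29.275 kHz.
105.95 kHz mod fs = 47.4 kHz.
47.4 kHz > fs/2 = 29.275 kHz, folds to fs − 47.4 kHz = 11.15 kHz.
186.8 kHz mod fs = 11.15 kHz.
11.15 kHz ≤ fs/2 = 29.275 kHz, appears at 11.15 kHz.
47.05 kHz > fs/2 = 29.275 kHz, folds to fs − 47.05 kHz = 11.5 kHz.
40.45 kHz > fs/2 = 29.275 kHz, folds to fs − 40.45 kHz = 18.1 kHz.
142.15 kHz mod fs = 25.05 kHz.
25.05 kHz ≤ fs/2 = 29.275 kHz, appears at 25.05 kHz.
105.95 kHz and 186.8 kHz both map to 11.15 kHz.

105.95 kHz, 186.8 kHz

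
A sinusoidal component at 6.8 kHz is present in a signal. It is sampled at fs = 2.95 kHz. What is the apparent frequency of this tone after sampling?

6.8 kHz mod fs = 0.9 kHz.
0.9 kHz ≤ fs/2 = 1.475 kHz, appears at 0.9 kHz.

0.9 kHz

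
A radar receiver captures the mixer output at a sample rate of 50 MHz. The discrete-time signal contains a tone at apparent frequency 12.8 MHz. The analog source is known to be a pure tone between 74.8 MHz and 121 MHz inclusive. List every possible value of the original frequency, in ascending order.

87.2 MHz, 112.8 MHz

Frequencies that alias to 12.8 MHz are k·fs ± 12.8 MHz for integer k ≥ 0.
k=0: 12.8 MHz.
k=1: 37.2 MHz, 62.8 MHz.
k=2: 87.2 MHz, 112.8 MHz.
k=3: 137.2 MHz, 162.8 MHz.
Within [74.8 MHz, 121 MHz]: 87.2 MHz, 112.8 MHz.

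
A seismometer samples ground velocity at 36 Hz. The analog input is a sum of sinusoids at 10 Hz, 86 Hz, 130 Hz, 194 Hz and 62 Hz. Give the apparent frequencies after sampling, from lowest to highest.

10 Hz, 14 Hz

fs/2 = 18 Hz.
10 Hz ≤ fs/2 = 18 Hz, passes unchanged.
86 Hz mod fs = 14 Hz.
14 Hz ≤ fs/2 = 18 Hz, appears at 14 Hz.
130 Hz mod fs = 22 Hz.
22 Hz > fs/2 = 18 Hz, folds to fs − 22 Hz = 14 Hz.
194 Hz mod fs = 14 Hz.
14 Hz ≤ fs/2 = 18 Hz, appears at 14 Hz.
62 Hz mod fs = 26 Hz.
26 Hz > fs/2 = 18 Hz, folds to fs − 26 Hz = 10 Hz.
Distinct values: {10 Hz, 14 Hz}.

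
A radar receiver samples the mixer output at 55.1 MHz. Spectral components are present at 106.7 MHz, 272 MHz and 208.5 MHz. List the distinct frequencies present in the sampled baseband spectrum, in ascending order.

3.5 MHz, 11.9 MHz

fs/2 = 27.55 MHz.
106.7 MHz mod fs = 51.6 MHz.
51.6 MHz > fs/2 = 27.55 MHz, folds to fs − 51.6 MHz = 3.5 MHz.
272 MHz mod fs = 51.6 MHz.
51.6 MHz > fs/2 = 27.55 MHz, folds to fs − 51.6 MHz = 3.5 MHz.
208.5 MHz mod fs = 43.2 MHz.
43.2 MHz > fs/2 = 27.55 MHz, folds to fs − 43.2 MHz = 11.9 MHz.
Distinct values: {3.5 MHz, 11.9 MHz}.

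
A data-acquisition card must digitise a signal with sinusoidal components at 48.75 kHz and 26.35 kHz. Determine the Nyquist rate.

97.5 kHz

Highest-frequency component: 48.75 kHz.
Nyquist rate = 2 × 48.75 kHz = 97.5 kHz.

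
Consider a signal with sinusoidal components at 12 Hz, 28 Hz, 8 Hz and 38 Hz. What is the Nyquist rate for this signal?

Highest-frequency component: 38 Hz.
Nyquist rate = 2 × 38 Hz = 76 Hz.

76 Hz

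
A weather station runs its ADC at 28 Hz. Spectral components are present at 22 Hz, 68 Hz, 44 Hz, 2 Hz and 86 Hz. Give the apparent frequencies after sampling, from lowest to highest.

2 Hz, 6 Hz, 12 Hz

fs/2 = 14 Hz.
22 Hz > fs/2 = 14 Hz, folds to fs − 22 Hz = 6 Hz.
68 Hz mod fs = 12 Hz.
12 Hz ≤ fs/2 = 14 Hz, appears at 12 Hz.
44 Hz mod fs = 16 Hz.
16 Hz > fs/2 = 14 Hz, folds to fs − 16 Hz = 12 Hz.
2 Hz ≤ fs/2 = 14 Hz, passes unchanged.
86 Hz mod fs = 2 Hz.
2 Hz ≤ fs/2 = 14 Hz, appears at 2 Hz.
Distinct values: {2 Hz, 6 Hz, 12 Hz}.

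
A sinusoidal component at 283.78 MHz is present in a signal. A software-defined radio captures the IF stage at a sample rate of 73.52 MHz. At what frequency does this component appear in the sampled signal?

10.3 MHz

283.78 MHz mod fs = 63.22 MHz.
63.22 MHz > fs/2 = 36.76 MHz, folds to fs − 63.22 MHz = 10.3 MHz.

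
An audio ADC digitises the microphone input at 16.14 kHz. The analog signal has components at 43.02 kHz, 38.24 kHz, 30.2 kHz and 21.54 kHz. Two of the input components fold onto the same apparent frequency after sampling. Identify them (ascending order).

21.54 kHz, 43.02 kHz

fs/2 = 8.07 kHz.
43.02 kHz mod fs = 10.74 kHz.
10.74 kHz > fs/2 = 8.07 kHz, folds to fs − 10.74 kHz = 5.4 kHz.
38.24 kHz mod fs = 5.96 kHz.
5.96 kHz ≤ fs/2 = 8.07 kHz, appears at 5.96 kHz.
30.2 kHz mod fs = 14.06 kHz.
14.06 kHz > fs/2 = 8.07 kHz, folds to fs − 14.06 kHz = 2.08 kHz.
21.54 kHz mod fs = 5.4 kHz.
5.4 kHz ≤ fs/2 = 8.07 kHz, appears at 5.4 kHz.
21.54 kHz and 43.02 kHz both map to 5.4 kHz.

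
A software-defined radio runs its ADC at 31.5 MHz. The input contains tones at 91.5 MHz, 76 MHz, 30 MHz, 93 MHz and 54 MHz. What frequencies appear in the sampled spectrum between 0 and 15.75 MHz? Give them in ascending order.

1.5 MHz, 3 MHz, 9 MHz, 13 MHz

fs/2 = 15.75 MHz.
91.5 MHz mod fs = 28.5 MHz.
28.5 MHz > fs/2 = 15.75 MHz, folds to fs − 28.5 MHz = 3 MHz.
76 MHz mod fs = 13 MHz.
13 MHz ≤ fs/2 = 15.75 MHz, appears at 13 MHz.
30 MHz > fs/2 = 15.75 MHz, folds to fs − 30 MHz = 1.5 MHz.
93 MHz mod fs = 30 MHz.
30 MHz > fs/2 = 15.75 MHz, folds to fs − 30 MHz = 1.5 MHz.
54 MHz mod fs = 22.5 MHz.
22.5 MHz > fs/2 = 15.75 MHz, folds to fs − 22.5 MHz = 9 MHz.
Distinct values: {1.5 MHz, 3 MHz, 9 MHz, 13 MHz}.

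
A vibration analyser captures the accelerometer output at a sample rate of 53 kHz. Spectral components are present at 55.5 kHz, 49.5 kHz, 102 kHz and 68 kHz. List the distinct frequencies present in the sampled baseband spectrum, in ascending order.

fs/2 = 26.5 kHz.
55.5 kHz mod fs = 2.5 kHz.
2.5 kHz ≤ fs/2 = 26.5 kHz, appears at 2.5 kHz.
49.5 kHz > fs/2 = 26.5 kHz, folds to fs − 49.5 kHz = 3.5 kHz.
102 kHz mod fs = 49 kHz.
49 kHz > fs/2 = 26.5 kHz, folds to fs − 49 kHz = 4 kHz.
68 kHz mod fs = 15 kHz.
15 kHz ≤ fs/2 = 26.5 kHz, appears at 15 kHz.
Distinct values: {2.5 kHz, 3.5 kHz, 4 kHz, 15 kHz}.

2.5 kHz, 3.5 kHz, 4 kHz, 15 kHz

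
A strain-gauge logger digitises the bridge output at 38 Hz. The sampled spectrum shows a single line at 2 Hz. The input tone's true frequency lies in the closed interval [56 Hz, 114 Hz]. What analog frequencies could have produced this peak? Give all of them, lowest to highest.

Frequencies that alias to 2 Hz are k·fs ± 2 Hz for integer k ≥ 0.
k=0: 2 Hz.
k=1: 36 Hz, 40 Hz.
k=2: 74 Hz, 78 Hz.
k=3: 112 Hz, 116 Hz.
k=4: 150 Hz, 154 Hz.
Within [56 Hz, 114 Hz]: 74 Hz, 78 Hz, 112 Hz.

74 Hz, 78 Hz, 112 Hz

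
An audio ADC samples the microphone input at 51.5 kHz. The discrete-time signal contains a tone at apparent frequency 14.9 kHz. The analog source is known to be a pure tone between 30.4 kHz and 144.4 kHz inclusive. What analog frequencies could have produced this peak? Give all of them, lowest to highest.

36.6 kHz, 66.4 kHz, 88.1 kHz, 117.9 kHz, 139.6 kHz

Frequencies that alias to 14.9 kHz are k·fs ± 14.9 kHz for integer k ≥ 0.
k=0: 14.9 kHz.
k=1: 36.6 kHz, 66.4 kHz.
k=2: 88.1 kHz, 117.9 kHz.
k=3: 139.6 kHz, 169.4 kHz.
k=4: 191.1 kHz, 220.9 kHz.
Within [30.4 kHz, 144.4 kHz]: 36.6 kHz, 66.4 kHz, 88.1 kHz, 117.9 kHz, 139.6 kHz.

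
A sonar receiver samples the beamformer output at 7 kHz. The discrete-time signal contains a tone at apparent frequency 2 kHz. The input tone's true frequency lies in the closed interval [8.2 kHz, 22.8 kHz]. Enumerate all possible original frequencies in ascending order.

Frequencies that alias to 2 kHz are k·fs ± 2 kHz for integer k ≥ 0.
k=0: 2 kHz.
k=1: 5 kHz, 9 kHz.
k=2: 12 kHz, 16 kHz.
k=3: 19 kHz, 23 kHz.
k=4: 26 kHz, 30 kHz.
Within [8.2 kHz, 22.8 kHz]: 9 kHz, 12 kHz, 16 kHz, 19 kHz.

9 kHz, 12 kHz, 16 kHz, 19 kHz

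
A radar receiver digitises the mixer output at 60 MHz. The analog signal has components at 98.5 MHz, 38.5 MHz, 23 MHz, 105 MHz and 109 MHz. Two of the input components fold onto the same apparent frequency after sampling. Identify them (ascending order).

38.5 MHz, 98.5 MHz

fs/2 = 30 MHz.
98.5 MHz mod fs = 38.5 MHz.
38.5 MHz > fs/2 = 30 MHz, folds to fs − 38.5 MHz = 21.5 MHz.
38.5 MHz > fs/2 = 30 MHz, folds to fs − 38.5 MHz = 21.5 MHz.
23 MHz ≤ fs/2 = 30 MHz, passes unchanged.
105 MHz mod fs = 45 MHz.
45 MHz > fs/2 = 30 MHz, folds to fs − 45 MHz = 15 MHz.
109 MHz mod fs = 49 MHz.
49 MHz > fs/2 = 30 MHz, folds to fs − 49 MHz = 11 MHz.
38.5 MHz and 98.5 MHz both map to 21.5 MHz.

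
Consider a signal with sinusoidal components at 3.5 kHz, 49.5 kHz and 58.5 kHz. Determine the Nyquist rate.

Highest-frequency component: 58.5 kHz.
Nyquist rate = 2 × 58.5 kHz = 117 kHz.

117 kHz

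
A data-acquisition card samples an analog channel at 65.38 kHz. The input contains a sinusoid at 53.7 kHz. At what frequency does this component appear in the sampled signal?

11.68 kHz

53.7 kHz > fs/2 = 32.69 kHz, folds to fs − 53.7 kHz = 11.68 kHz.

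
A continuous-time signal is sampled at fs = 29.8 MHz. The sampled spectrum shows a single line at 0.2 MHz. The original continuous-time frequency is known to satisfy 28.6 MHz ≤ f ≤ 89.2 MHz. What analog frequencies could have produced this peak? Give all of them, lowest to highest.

Frequencies that alias to 0.2 MHz are k·fs ± 0.2 MHz for integer k ≥ 0.
k=0: 0.2 MHz.
k=1: 29.6 MHz, 30 MHz.
k=2: 59.4 MHz, 59.8 MHz.
k=3: 89.2 MHz, 89.6 MHz.
k=4: 119 MHz, 119.4 MHz.
Within [28.6 MHz, 89.2 MHz]: 29.6 MHz, 30 MHz, 59.4 MHz, 59.8 MHz, 89.2 MHz.

29.6 MHz, 30 MHz, 59.4 MHz, 59.8 MHz, 89.2 MHz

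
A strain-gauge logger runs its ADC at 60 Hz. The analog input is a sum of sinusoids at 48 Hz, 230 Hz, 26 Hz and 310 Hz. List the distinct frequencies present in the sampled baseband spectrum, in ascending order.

10 Hz, 12 Hz, 26 Hz

fs/2 = 30 Hz.
48 Hz > fs/2 = 30 Hz, folds to fs − 48 Hz = 12 Hz.
230 Hz mod fs = 50 Hz.
50 Hz > fs/2 = 30 Hz, folds to fs − 50 Hz = 10 Hz.
26 Hz ≤ fs/2 = 30 Hz, passes unchanged.
310 Hz mod fs = 10 Hz.
10 Hz ≤ fs/2 = 30 Hz, appears at 10 Hz.
Distinct values: {10 Hz, 12 Hz, 26 Hz}.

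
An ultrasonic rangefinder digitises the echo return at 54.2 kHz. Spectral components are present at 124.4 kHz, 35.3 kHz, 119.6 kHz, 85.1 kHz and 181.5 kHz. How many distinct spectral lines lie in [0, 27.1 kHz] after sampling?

fs/2 = 27.1 kHz.
124.4 kHz mod fs = 16 kHz.
16 kHz ≤ fs/2 = 27.1 kHz, appears at 16 kHz.
35.3 kHz > fs/2 = 27.1 kHz, folds to fs − 35.3 kHz = 18.9 kHz.
119.6 kHz mod fs = 11.2 kHz.
11.2 kHz ≤ fs/2 = 27.1 kHz, appears at 11.2 kHz.
85.1 kHz mod fs = 30.9 kHz.
30.9 kHz > fs/2 = 27.1 kHz, folds to fs − 30.9 kHz = 23.3 kHz.
181.5 kHz mod fs = 18.9 kHz.
18.9 kHz ≤ fs/2 = 27.1 kHz, appears at 18.9 kHz.
Distinct values: {11.2 kHz, 16 kHz, 18.9 kHz, 23.3 kHz} → 4.

4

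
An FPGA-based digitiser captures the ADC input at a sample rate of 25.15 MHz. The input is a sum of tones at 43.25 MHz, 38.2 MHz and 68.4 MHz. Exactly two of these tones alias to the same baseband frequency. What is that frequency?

7.05 MHz

fs/2 = 12.575 MHz.
43.25 MHz mod fs = 18.1 MHz.
18.1 MHz > fs/2 = 12.575 MHz, folds to fs − 18.1 MHz = 7.05 MHz.
38.2 MHz mod fs = 13.05 MHz.
13.05 MHz > fs/2 = 12.575 MHz, folds to fs − 13.05 MHz = 12.1 MHz.
68.4 MHz mod fs = 18.1 MHz.
18.1 MHz > fs/2 = 12.575 MHz, folds to fs − 18.1 MHz = 7.05 MHz.
43.25 MHz and 68.4 MHz both map to 7.05 MHz.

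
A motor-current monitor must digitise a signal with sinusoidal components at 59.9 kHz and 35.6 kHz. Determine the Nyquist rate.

Highest-frequency component: 59.9 kHz.
Nyquist rate = 2 × 59.9 kHz = 119.8 kHz.

119.8 kHz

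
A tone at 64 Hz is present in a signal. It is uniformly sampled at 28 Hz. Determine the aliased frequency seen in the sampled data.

8 Hz

64 Hz mod fs = 8 Hz.
8 Hz ≤ fs/2 = 14 Hz, appears at 8 Hz.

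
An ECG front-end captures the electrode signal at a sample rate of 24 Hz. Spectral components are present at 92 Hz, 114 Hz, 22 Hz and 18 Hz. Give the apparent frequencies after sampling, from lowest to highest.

fs/2 = 12 Hz.
92 Hz mod fs = 20 Hz.
20 Hz > fs/2 = 12 Hz, folds to fs − 20 Hz = 4 Hz.
114 Hz mod fs = 18 Hz.
18 Hz > fs/2 = 12 Hz, folds to fs − 18 Hz = 6 Hz.
22 Hz > fs/2 = 12 Hz, folds to fs − 22 Hz = 2 Hz.
18 Hz > fs/2 = 12 Hz, folds to fs − 18 Hz = 6 Hz.
Distinct values: {2 Hz, 4 Hz, 6 Hz}.

2 Hz, 4 Hz, 6 Hz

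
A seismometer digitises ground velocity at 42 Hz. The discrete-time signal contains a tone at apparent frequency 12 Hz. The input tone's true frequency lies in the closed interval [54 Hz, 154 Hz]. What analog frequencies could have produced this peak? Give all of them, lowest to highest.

Frequencies that alias to 12 Hz are k·fs ± 12 Hz for integer k ≥ 0.
k=0: 12 Hz.
k=1: 30 Hz, 54 Hz.
k=2: 72 Hz, 96 Hz.
k=3: 114 Hz, 138 Hz.
k=4: 156 Hz, 180 Hz.
Within [54 Hz, 154 Hz]: 54 Hz, 72 Hz, 96 Hz, 114 Hz, 138 Hz.

54 Hz, 72 Hz, 96 Hz, 114 Hz, 138 Hz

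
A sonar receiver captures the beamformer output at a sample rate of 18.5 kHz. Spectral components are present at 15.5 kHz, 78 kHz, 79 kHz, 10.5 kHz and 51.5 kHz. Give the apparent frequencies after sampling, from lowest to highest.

3 kHz, 4 kHz, 5 kHz, 8 kHz

fs/2 = 9.25 kHz.
15.5 kHz > fs/2 = 9.25 kHz, folds to fs − 15.5 kHz = 3 kHz.
78 kHz mod fs = 4 kHz.
4 kHz ≤ fs/2 = 9.25 kHz, appears at 4 kHz.
79 kHz mod fs = 5 kHz.
5 kHz ≤ fs/2 = 9.25 kHz, appears at 5 kHz.
10.5 kHz > fs/2 = 9.25 kHz, folds to fs − 10.5 kHz = 8 kHz.
51.5 kHz mod fs = 14.5 kHz.
14.5 kHz > fs/2 = 9.25 kHz, folds to fs − 14.5 kHz = 4 kHz.
Distinct values: {3 kHz, 4 kHz, 5 kHz, 8 kHz}.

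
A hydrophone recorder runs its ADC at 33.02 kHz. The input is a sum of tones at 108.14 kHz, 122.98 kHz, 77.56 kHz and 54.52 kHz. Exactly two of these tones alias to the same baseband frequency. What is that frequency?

11.52 kHz

fs/2 = 16.51 kHz.
108.14 kHz mod fs = 9.08 kHz.
9.08 kHz ≤ fs/2 = 16.51 kHz, appears at 9.08 kHz.
122.98 kHz mod fs = 23.92 kHz.
23.92 kHz > fs/2 = 16.51 kHz, folds to fs − 23.92 kHz = 9.1 kHz.
77.56 kHz mod fs = 11.52 kHz.
11.52 kHz ≤ fs/2 = 16.51 kHz, appears at 11.52 kHz.
54.52 kHz mod fs = 21.5 kHz.
21.5 kHz > fs/2 = 16.51 kHz, folds to fs − 21.5 kHz = 11.52 kHz.
54.52 kHz and 77.56 kHz both map to 11.52 kHz.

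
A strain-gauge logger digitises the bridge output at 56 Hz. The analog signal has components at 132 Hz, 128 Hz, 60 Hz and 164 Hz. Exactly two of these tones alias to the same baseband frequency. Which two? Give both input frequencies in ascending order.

fs/2 = 28 Hz.
132 Hz mod fs = 20 Hz.
20 Hz ≤ fs/2 = 28 Hz, appears at 20 Hz.
128 Hz mod fs = 16 Hz.
16 Hz ≤ fs/2 = 28 Hz, appears at 16 Hz.
60 Hz mod fs = 4 Hz.
4 Hz ≤ fs/2 = 28 Hz, appears at 4 Hz.
164 Hz mod fs = 52 Hz.
52 Hz > fs/2 = 28 Hz, folds to fs − 52 Hz = 4 Hz.
60 Hz and 164 Hz both map to 4 Hz.

60 Hz, 164 Hz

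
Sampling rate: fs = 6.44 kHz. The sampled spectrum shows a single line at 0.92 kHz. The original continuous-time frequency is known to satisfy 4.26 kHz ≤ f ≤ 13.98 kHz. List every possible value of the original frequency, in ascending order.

Frequencies that alias to 0.92 kHz are k·fs ± 0.92 kHz for integer k ≥ 0.
k=0: 0.92 kHz.
k=1: 5.52 kHz, 7.36 kHz.
k=2: 11.96 kHz, 13.8 kHz.
k=3: 18.4 kHz, 20.24 kHz.
Within [4.26 kHz, 13.98 kHz]: 5.52 kHz, 7.36 kHz, 11.96 kHz, 13.8 kHz.

5.52 kHz, 7.36 kHz, 11.96 kHz, 13.8 kHz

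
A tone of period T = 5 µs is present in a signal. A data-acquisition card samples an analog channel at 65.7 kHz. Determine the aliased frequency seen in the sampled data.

T = 5 µs → f = 1/T = 200 kHz.
200 kHz mod fs = 2.9 kHz.
2.9 kHz ≤ fs/2 = 32.85 kHz, appears at 2.9 kHz.

2.9 kHz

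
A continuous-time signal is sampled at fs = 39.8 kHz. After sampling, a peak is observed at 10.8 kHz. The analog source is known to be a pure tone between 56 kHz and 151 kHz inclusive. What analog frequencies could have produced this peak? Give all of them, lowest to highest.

68.8 kHz, 90.4 kHz, 108.6 kHz, 130.2 kHz, 148.4 kHz

Frequencies that alias to 10.8 kHz are k·fs ± 10.8 kHz for integer k ≥ 0.
k=0: 10.8 kHz.
k=1: 29 kHz, 50.6 kHz.
k=2: 68.8 kHz, 90.4 kHz.
k=3: 108.6 kHz, 130.2 kHz.
k=4: 148.4 kHz, 170 kHz.
k=5: 188.2 kHz, 209.8 kHz.
Within [56 kHz, 151 kHz]: 68.8 kHz, 90.4 kHz, 108.6 kHz, 130.2 kHz, 148.4 kHz.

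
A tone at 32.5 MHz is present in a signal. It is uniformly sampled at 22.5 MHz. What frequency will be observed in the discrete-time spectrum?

32.5 MHz mod fs = 10 MHz.
10 MHz ≤ fs/2 = 11.25 MHz, appears at 10 MHz.

10 MHz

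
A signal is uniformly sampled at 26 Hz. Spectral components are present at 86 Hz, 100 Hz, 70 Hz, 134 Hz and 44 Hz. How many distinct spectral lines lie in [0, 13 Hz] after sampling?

fs/2 = 13 Hz.
86 Hz mod fs = 8 Hz.
8 Hz ≤ fs/2 = 13 Hz, appears at 8 Hz.
100 Hz mod fs = 22 Hz.
22 Hz > fs/2 = 13 Hz, folds to fs − 22 Hz = 4 Hz.
70 Hz mod fs = 18 Hz.
18 Hz > fs/2 = 13 Hz, folds to fs − 18 Hz = 8 Hz.
134 Hz mod fs = 4 Hz.
4 Hz ≤ fs/2 = 13 Hz, appears at 4 Hz.
44 Hz mod fs = 18 Hz.
18 Hz > fs/2 = 13 Hz, folds to fs − 18 Hz = 8 Hz.
Distinct values: {4 Hz, 8 Hz} → 2.

2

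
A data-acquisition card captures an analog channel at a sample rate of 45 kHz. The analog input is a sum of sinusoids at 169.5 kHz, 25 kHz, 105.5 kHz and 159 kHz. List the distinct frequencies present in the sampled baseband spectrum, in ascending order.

10.5 kHz, 15.5 kHz, 20 kHz, 21 kHz

fs/2 = 22.5 kHz.
169.5 kHz mod fs = 34.5 kHz.
34.5 kHz > fs/2 = 22.5 kHz, folds to fs − 34.5 kHz = 10.5 kHz.
25 kHz > fs/2 = 22.5 kHz, folds to fs − 25 kHz = 20 kHz.
105.5 kHz mod fs = 15.5 kHz.
15.5 kHz ≤ fs/2 = 22.5 kHz, appears at 15.5 kHz.
159 kHz mod fs = 24 kHz.
24 kHz > fs/2 = 22.5 kHz, folds to fs − 24 kHz = 21 kHz.
Distinct values: {10.5 kHz, 15.5 kHz, 20 kHz, 21 kHz}.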